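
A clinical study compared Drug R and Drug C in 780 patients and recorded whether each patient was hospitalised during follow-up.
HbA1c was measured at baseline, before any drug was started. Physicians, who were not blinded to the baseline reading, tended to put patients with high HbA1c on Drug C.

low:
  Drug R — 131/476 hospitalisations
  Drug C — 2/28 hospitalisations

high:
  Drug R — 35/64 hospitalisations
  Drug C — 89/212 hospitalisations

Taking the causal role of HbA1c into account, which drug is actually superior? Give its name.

Drug C

Here HbA1c is a common cause — it drives both which drug a case falls under and the outcome. The crude comparison mixes populations; the stratum-specific rates are the causally relevant ones.
Within each level — low: 27.5% vs 7.1%; high: 54.7% vs 42.0% — Drug C is lower every time.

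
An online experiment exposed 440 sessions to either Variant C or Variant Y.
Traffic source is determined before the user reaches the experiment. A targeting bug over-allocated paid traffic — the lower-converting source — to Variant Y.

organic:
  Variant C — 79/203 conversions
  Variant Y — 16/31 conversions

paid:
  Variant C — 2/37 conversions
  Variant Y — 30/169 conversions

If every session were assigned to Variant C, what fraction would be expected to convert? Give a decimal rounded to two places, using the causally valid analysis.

0.23

The traffic source-specific comparison favours Variant Y throughout, but the pooled figures favour Variant C. The question is whether to condition on traffic source.
Nothing the variant does changes traffic source; the imbalance is an allocation artefact. With traffic source also predicting the outcome, the pooled figure is confounded, and the within-stratum comparison is the causal one.
Standardising Variant C to the population traffic source mix: 0.532·79/203 + 0.468·2/37 = 0.232.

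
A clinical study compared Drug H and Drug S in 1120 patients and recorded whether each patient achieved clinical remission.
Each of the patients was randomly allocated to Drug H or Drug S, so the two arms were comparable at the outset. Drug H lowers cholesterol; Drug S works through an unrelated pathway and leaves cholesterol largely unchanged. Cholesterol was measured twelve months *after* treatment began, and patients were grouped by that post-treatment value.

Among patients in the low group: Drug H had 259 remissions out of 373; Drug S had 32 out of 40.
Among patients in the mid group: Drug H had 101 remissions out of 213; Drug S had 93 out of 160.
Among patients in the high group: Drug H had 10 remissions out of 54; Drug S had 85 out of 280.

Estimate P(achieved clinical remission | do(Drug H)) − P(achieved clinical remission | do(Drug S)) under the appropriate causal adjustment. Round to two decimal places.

Because the drug influences cholesterol, cholesterol is a post-treatment mediator, not a confounder. Stratifying on it would bias the estimate; the causal effect is the crude pooled difference.
The causal difference is the pooled difference: 0.578 − 0.438 = +0.141.

+0.14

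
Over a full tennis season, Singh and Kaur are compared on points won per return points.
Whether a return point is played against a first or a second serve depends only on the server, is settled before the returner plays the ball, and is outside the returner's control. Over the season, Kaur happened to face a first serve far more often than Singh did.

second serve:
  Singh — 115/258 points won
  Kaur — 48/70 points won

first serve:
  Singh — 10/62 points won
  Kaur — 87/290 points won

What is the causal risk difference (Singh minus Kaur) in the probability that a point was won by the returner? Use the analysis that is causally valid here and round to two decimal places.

The stratified and pooled comparisons disagree (Kaur wins within each serve type; Singh wins overall), so the answer turns on the causal role of serve type.
Serve type is set before the player has any effect — it is not caused by the player — and it independently drives the outcome. That makes it a confounder, so the causal comparison is within serve type levels.
Adjusting over the population distribution of serve type: 0.482·(0.446−0.686) + 0.518·(0.161−0.300) = -0.188.

-0.19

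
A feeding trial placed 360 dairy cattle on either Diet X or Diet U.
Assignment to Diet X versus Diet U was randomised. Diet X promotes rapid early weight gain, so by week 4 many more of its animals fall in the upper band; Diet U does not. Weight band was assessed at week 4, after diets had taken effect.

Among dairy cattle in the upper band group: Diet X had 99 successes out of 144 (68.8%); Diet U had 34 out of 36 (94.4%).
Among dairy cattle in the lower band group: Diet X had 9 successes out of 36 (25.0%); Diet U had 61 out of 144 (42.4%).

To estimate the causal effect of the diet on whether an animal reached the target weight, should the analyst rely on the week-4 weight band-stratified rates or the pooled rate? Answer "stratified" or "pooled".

The distribution of week-4 weight band is itself part of what the diet does — it is an intermediate outcome. Holding it fixed would remove that part of the effect; the total effect is the pooled difference.
Pooled: Diet X 60.0% vs Diet U 52.8%; Diet X is higher overall.

pooled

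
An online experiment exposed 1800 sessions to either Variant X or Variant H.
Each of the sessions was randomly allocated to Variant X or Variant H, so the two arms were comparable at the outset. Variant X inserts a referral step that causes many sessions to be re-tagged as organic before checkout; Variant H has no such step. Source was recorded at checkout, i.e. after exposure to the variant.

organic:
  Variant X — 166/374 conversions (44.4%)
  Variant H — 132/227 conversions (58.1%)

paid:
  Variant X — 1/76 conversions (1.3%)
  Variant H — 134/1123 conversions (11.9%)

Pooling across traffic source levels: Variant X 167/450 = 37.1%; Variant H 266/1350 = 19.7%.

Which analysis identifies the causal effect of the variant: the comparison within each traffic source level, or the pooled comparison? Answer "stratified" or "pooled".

pooled

The stratified and pooled comparisons disagree (Variant H wins within each traffic source; Variant X wins overall), so the answer turns on the causal role of traffic source.
Traffic source is downstream of the variant. One should not condition on a consequence of treatment, so the overall rates are the right comparison.
Pooled: Variant X 37.1% vs Variant H 19.7%; Variant X is higher overall.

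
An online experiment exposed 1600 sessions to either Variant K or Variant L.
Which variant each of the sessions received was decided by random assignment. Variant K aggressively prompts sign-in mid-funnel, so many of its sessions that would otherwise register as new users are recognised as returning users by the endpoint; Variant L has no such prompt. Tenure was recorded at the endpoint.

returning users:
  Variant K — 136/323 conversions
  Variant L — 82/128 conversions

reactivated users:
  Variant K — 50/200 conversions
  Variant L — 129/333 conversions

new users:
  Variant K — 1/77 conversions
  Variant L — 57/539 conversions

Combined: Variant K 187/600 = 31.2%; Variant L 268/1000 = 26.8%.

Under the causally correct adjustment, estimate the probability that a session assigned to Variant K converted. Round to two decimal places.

The distribution of user tenure is itself part of what the variant does — it is an intermediate outcome. Holding it fixed would remove that part of the effect; the total effect is the pooled difference.
So P(outcome | do(Variant K)) is just the pooled rate for Variant K: 187/600 = 0.312.

0.31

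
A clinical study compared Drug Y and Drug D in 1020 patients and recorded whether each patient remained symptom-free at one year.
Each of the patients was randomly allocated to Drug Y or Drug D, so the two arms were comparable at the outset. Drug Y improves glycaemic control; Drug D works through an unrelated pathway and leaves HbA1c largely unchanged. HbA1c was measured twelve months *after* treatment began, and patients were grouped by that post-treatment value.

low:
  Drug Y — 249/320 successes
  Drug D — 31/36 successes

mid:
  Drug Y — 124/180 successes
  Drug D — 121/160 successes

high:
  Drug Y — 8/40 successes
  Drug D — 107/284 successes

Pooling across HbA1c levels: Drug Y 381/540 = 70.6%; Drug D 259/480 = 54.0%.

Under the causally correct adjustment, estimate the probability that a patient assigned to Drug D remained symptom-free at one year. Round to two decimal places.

0.54

The distribution of HbA1c is itself part of what the drug does — it is an intermediate outcome. Holding it fixed would remove that part of the effect; the total effect is the pooled difference.
So P(outcome | do(Drug D)) is just the pooled rate for Drug D: 259/480 = 0.540.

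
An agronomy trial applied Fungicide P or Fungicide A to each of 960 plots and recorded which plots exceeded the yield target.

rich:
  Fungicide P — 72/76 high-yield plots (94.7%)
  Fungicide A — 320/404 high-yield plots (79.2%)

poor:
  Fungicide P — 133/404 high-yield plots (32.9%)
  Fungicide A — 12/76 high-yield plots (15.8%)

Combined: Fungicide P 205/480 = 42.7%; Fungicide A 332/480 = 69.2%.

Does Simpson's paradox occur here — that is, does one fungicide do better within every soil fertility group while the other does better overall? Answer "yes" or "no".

yes

Within each soil fertility level (rich 94.7% vs 79.2%; poor 32.9% vs 15.8%), Fungicide P has the higher rate every time. Pooled: 42.7% vs 69.2% — Fungicide A has the higher rate overall. The two comparisons disagree.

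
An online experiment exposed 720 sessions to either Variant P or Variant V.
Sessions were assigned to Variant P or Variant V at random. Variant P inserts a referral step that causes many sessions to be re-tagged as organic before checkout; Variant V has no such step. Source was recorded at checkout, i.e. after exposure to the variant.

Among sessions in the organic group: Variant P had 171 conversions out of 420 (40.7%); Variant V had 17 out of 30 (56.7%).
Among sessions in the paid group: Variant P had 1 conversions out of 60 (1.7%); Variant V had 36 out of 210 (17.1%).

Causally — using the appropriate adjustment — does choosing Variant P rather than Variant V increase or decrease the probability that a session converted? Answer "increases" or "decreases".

Within every traffic source level Variant V has the higher rate, yet pooled Variant P does — Simpson's reversal.
Because the variant influences traffic source, traffic source is a post-treatment mediator, not a confounder. Stratifying on it would bias the estimate; the causal effect is the crude pooled difference.
Pooled: Variant P 35.8% vs Variant V 22.1%; Variant P is higher overall.

increases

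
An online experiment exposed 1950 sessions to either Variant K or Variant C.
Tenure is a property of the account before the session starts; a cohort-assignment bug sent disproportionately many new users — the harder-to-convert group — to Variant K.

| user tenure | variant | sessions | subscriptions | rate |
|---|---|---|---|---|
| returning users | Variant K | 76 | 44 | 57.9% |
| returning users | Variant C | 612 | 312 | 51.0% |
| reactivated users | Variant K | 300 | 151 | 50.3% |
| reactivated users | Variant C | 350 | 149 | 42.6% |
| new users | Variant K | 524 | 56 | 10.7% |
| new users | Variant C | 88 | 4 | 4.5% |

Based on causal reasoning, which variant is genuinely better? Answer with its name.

The stratified and pooled comparisons disagree (Variant K wins within each user tenure; Variant C wins overall), so the answer turns on the causal role of user tenure.
User tenure satisfies the back-door criterion: it is not a descendant of the variant, and it blocks the spurious path from variant to outcome. Adjusting for it (i.e., using the within-user tenure rates) gives the causal effect.
Within each level — returning users: 57.9% vs 51.0%; reactivated users: 50.3% vs 42.6%; new users: 10.7% vs 4.5% — Variant K is higher every time.

Variant K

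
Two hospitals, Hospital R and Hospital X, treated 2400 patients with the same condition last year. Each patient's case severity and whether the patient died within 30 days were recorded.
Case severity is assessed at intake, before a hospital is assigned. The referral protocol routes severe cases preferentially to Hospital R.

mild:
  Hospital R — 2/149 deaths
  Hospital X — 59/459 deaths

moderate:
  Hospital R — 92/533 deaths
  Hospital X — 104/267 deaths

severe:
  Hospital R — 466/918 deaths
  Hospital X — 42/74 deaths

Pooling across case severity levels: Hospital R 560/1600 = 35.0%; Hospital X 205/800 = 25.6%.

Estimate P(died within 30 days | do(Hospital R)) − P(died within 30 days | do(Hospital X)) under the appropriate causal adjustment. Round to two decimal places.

The case severity-specific comparison favours Hospital R throughout, but the pooled figures favour Hospital X. The question is whether to condition on case severity.
Nothing the hospital does changes case severity; the imbalance is an allocation artefact. With case severity also predicting the outcome, the pooled figure is confounded, and the within-stratum comparison is the causal one.
Adjusting over the population distribution of case severity: 0.253·(0.013−0.129) + 0.333·(0.173−0.390) + 0.413·(0.508−0.568) = -0.126.

-0.13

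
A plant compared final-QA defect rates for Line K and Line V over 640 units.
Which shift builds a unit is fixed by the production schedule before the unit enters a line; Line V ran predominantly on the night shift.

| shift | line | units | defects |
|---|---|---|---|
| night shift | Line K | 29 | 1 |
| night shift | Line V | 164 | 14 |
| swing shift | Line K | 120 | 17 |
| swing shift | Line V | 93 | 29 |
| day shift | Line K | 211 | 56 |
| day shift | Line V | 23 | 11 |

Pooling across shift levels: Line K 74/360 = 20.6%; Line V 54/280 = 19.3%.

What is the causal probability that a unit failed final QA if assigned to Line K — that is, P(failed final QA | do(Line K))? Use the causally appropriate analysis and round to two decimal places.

Line K is lower inside every shift stratum but Line V is lower in aggregate. Whether to stratify depends on how shift relates to the line.
Shift satisfies the back-door criterion: it is not a descendant of the line, and it blocks the spurious path from line to outcome. Adjusting for it (i.e., using the within-shift rates) gives the causal effect.
Standardising Line K to the population shift mix: 0.302·1/29 + 0.333·17/120 + 0.366·56/211 = 0.155.

0.15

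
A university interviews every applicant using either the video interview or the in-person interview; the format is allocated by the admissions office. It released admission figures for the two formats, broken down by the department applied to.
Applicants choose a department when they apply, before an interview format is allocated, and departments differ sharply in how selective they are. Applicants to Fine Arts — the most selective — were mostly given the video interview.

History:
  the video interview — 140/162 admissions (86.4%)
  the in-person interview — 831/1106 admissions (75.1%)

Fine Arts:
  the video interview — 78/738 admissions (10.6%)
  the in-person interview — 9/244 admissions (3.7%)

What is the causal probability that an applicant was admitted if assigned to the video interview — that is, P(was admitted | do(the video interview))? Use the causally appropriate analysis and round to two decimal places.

The stratified and pooled comparisons disagree (the video interview wins within each department; the in-person interview wins overall), so the answer turns on the causal role of department.
Department is set before the interview format has any effect — it is not caused by the interview format — and it independently drives the outcome. That makes it a confounder, so the causal comparison is within department levels.
Standardising the video interview to the population department mix: 0.564·140/162 + 0.436·78/738 = 0.533.

0.53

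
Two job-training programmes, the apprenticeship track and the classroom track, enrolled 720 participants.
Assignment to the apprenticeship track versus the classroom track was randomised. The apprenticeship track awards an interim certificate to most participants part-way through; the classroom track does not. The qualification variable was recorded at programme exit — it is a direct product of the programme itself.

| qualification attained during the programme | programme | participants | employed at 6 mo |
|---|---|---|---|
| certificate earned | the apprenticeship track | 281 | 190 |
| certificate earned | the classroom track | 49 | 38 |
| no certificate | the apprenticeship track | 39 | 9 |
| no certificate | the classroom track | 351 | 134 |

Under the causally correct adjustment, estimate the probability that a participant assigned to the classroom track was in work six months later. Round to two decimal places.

0.43

The qualification attained during the programme-specific comparison favours the classroom track throughout, but the pooled figures favour the apprenticeship track. The question is whether to condition on qualification attained during the programme.
Qualification attained during the programme here is a post-treatment variable shaped by the programme; conditioning on it would introduce bias rather than remove it. The overall comparison is the causal one.
So P(outcome | do(the classroom track)) is just the pooled rate for the classroom track: 172/400 = 0.430.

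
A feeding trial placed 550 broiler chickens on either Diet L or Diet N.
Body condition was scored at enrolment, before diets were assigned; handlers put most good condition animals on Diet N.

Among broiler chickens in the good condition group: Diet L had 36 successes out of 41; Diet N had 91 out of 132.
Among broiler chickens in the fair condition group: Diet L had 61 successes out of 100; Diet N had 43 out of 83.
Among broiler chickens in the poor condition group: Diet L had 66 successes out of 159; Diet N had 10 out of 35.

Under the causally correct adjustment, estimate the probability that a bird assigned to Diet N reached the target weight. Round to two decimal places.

0.49

Here starting body condition is a common cause — it drives both which diet a case falls under and the outcome. The crude comparison mixes populations; the stratum-specific rates are the causally relevant ones.
Standardising Diet N to the population starting body condition mix: 0.315·91/132 + 0.333·43/83 + 0.353·10/35 = 0.490.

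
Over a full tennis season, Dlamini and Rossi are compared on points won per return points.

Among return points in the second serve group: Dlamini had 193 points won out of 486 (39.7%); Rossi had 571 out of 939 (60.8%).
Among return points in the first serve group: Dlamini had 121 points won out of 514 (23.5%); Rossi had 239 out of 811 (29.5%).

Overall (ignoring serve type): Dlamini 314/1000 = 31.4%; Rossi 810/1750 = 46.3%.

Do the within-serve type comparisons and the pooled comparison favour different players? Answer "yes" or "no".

no

Within each serve type level (second serve 39.7% vs 60.8%; first serve 23.5% vs 29.5%), Rossi has the higher rate every time. Pooled: 31.4% vs 46.3% — Rossi has the higher rate overall. They agree.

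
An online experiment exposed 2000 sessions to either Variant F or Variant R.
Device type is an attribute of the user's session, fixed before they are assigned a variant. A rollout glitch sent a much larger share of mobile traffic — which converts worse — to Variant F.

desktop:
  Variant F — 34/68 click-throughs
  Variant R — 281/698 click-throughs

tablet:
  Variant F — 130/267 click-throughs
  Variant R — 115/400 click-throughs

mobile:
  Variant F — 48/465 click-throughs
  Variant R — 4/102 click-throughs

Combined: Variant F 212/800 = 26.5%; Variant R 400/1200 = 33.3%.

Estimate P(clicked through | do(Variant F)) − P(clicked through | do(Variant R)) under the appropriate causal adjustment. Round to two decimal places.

+0.12

Device type is set before the variant has any effect — it is not caused by the variant — and it independently drives the outcome. That makes it a confounder, so the causal comparison is within device type levels.
Adjusting over the population distribution of device type: 0.383·(0.500−0.403) + 0.334·(0.487−0.287) + 0.283·(0.103−0.039) = +0.122.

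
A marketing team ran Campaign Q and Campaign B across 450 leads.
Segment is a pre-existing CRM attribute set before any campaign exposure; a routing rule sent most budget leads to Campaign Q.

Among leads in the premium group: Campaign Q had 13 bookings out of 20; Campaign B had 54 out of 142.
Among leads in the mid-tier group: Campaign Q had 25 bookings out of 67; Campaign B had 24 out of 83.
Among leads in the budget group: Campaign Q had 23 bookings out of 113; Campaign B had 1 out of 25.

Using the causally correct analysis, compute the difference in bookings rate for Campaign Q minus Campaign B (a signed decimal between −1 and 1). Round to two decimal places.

+0.18

Campaign Q is higher inside every customer segment stratum but Campaign B is higher in aggregate. Whether to stratify depends on how customer segment relates to the campaign.
Nothing the campaign does changes customer segment; the imbalance is an allocation artefact. With customer segment also predicting the outcome, the pooled figure is confounded, and the within-stratum comparison is the causal one.
Adjusting over the population distribution of customer segment: 0.360·(0.650−0.380) + 0.333·(0.373−0.289) + 0.307·(0.204−0.040) = +0.175.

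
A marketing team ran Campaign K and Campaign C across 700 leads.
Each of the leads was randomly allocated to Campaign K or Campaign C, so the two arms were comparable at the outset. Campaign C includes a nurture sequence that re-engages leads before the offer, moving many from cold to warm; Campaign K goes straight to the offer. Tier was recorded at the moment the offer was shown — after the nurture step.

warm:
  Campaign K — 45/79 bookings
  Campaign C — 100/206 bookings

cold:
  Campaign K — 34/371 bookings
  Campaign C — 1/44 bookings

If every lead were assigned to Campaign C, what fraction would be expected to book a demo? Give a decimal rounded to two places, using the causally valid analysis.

0.40

Within every engagement tier level Campaign K has the higher rate, yet pooled Campaign C does — Simpson's reversal.
Engagement tier here is a post-treatment variable shaped by the campaign; conditioning on it would introduce bias rather than remove it. The overall comparison is the causal one.
So P(outcome | do(Campaign C)) is just the pooled rate for Campaign C: 101/250 = 0.404.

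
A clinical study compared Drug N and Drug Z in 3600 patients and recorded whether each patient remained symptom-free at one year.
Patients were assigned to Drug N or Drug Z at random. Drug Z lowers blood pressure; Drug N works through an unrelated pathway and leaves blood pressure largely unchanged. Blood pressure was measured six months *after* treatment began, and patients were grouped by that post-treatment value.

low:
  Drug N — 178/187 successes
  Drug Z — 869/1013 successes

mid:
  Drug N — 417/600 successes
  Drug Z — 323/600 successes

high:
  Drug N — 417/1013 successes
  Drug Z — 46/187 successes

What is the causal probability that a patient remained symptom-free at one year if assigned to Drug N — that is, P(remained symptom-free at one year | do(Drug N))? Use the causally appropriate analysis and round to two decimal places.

0.56

Drug N is higher inside every blood pressure stratum but Drug Z is higher in aggregate. Whether to stratify depends on how blood pressure relates to the drug.
Blood pressure is recorded after the drug and is itself shifted by it — it sits on the causal path from drug to outcome. Conditioning on a mediator would strip out part of the effect we want; the pooled comparison gives the total causal effect.
So P(outcome | do(Drug N)) is just the pooled rate for Drug N: 1012/1800 = 0.562.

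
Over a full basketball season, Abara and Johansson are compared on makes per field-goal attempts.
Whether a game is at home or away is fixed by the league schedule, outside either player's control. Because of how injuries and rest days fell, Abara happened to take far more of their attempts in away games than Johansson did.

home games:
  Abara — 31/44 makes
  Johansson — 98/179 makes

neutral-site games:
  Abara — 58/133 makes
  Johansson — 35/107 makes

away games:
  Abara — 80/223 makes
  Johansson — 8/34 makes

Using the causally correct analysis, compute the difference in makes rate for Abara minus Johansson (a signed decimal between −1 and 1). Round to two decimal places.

The game venue-specific comparison favours Abara throughout, but the pooled figures favour Johansson. The question is whether to condition on game venue.
The imbalance in game venue arose from how field-goal attempts were allocated, not from anything the player did; and game venue independently affects the outcome. The pooled gap is confounded — condition on game venue.
Adjusting over the population distribution of game venue: 0.310·(0.705−0.547) + 0.333·(0.436−0.327) + 0.357·(0.359−0.235) = +0.129.

+0.13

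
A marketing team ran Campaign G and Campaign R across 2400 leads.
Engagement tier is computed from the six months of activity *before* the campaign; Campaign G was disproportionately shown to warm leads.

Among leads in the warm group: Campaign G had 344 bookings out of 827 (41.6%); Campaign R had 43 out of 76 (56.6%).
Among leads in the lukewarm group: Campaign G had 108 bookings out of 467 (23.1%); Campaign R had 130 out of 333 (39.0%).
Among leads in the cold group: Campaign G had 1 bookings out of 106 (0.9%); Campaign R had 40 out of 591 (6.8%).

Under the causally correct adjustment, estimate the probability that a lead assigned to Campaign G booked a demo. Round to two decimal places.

0.24

Within every engagement tier level Campaign R has the higher rate, yet pooled Campaign G does — Simpson's reversal.
Engagement tier is set before the campaign has any effect — it is not caused by the campaign — and it independently drives the outcome. That makes it a confounder, so the causal comparison is within engagement tier levels.
Standardising Campaign G to the population engagement tier mix: 0.376·344/827 + 0.333·108/467 + 0.290·1/106 = 0.236.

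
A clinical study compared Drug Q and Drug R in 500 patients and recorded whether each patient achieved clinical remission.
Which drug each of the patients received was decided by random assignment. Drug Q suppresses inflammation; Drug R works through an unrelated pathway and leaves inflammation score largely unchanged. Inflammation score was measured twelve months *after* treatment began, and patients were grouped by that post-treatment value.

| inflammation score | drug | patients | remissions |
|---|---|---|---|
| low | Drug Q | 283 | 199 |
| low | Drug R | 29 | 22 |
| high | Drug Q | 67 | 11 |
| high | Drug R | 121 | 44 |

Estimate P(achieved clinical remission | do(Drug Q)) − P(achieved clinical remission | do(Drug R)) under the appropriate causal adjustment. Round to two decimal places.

+0.16

The stratified and pooled comparisons disagree (Drug R wins within each inflammation score; Drug Q wins overall), so the answer turns on the causal role of inflammation score.
Because the drug influences inflammation score, inflammation score is a post-treatment mediator, not a confounder. Stratifying on it would bias the estimate; the causal effect is the crude pooled difference.
The causal difference is the pooled difference: 0.600 − 0.440 = +0.160.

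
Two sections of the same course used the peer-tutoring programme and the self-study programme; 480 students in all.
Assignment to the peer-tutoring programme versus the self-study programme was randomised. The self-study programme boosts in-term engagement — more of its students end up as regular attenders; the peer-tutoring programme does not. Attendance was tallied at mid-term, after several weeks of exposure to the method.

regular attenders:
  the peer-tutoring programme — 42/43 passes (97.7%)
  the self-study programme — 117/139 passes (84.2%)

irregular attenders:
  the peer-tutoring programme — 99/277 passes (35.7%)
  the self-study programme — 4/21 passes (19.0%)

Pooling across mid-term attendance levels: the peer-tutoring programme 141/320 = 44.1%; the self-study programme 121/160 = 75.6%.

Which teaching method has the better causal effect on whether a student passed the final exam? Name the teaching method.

Mid-term attendance lies on the pathway teaching method → mid-term attendance → outcome, so adjusting for it blocks the indirect effect. For the total causal effect of teaching method, use the unadjusted pooled rates.
Pooled: the peer-tutoring programme 44.1% vs the self-study programme 75.6%; the self-study programme is higher overall.

the self-study programme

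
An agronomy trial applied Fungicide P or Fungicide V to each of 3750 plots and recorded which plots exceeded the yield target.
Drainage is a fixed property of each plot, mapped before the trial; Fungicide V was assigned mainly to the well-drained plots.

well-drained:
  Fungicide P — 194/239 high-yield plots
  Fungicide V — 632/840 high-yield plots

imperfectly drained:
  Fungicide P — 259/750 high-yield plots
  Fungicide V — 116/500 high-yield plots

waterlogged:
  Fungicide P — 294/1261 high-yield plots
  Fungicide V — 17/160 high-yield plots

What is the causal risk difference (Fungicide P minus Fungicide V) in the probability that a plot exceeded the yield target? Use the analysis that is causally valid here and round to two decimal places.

+0.10

The imbalance in field drainage arose from how plots were allocated, not from anything the fungicide did; and field drainage independently affects the outcome. The pooled gap is confounded — condition on field drainage.
Adjusting over the population distribution of field drainage: 0.288·(0.812−0.752) + 0.333·(0.345−0.232) + 0.379·(0.233−0.106) = +0.103.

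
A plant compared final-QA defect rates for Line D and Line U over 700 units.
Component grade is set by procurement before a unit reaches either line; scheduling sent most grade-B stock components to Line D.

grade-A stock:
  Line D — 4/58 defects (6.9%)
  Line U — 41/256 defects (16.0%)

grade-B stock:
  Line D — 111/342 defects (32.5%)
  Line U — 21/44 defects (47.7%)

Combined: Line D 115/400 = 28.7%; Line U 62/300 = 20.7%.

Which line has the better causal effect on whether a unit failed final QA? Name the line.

The component grade-specific comparison favours Line D throughout, but the pooled figures favour Line U. The question is whether to condition on component grade.
Component grade differs across lines for reasons unrelated to any effect of the line itself, and it separately predicts the outcome — a classic confounder. We must compare within component grade levels.
Within each level — grade-A stock: 6.9% vs 16.0%; grade-B stock: 32.5% vs 47.7% — Line D is lower every time.

Line D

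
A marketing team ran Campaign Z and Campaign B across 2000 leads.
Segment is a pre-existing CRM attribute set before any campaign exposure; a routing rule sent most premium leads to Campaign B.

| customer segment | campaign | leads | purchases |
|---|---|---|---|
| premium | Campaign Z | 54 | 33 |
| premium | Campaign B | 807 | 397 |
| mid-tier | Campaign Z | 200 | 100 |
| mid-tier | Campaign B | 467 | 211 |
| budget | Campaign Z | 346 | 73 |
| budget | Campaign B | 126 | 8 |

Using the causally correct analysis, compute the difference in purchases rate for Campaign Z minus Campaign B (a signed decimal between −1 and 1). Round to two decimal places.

+0.10

Within every customer segment level Campaign Z has the higher rate, yet pooled Campaign B does — Simpson's reversal.
Since customer segment is a pre-existing factor (not a product of the campaign) and it affects the outcome on its own, it is a confounder. The stratified rates, not the pooled rate, identify the causal effect.
Adjusting over the population distribution of customer segment: 0.430·(0.611−0.492) + 0.334·(0.500−0.452) + 0.236·(0.211−0.063) = +0.102.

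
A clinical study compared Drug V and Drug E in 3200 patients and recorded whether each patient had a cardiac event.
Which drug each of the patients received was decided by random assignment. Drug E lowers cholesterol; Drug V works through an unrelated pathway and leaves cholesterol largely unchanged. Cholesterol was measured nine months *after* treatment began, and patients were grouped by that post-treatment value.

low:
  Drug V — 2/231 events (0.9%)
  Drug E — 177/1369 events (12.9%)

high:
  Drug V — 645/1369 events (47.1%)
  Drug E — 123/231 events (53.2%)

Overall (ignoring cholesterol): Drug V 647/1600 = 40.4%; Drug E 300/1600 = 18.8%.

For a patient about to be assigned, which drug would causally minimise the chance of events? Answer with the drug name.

Drug E

Cholesterol here is a post-treatment variable shaped by the drug; conditioning on it would introduce bias rather than remove it. The overall comparison is the causal one.
Pooled: Drug V 40.4% vs Drug E 18.8%; Drug E is lower overall.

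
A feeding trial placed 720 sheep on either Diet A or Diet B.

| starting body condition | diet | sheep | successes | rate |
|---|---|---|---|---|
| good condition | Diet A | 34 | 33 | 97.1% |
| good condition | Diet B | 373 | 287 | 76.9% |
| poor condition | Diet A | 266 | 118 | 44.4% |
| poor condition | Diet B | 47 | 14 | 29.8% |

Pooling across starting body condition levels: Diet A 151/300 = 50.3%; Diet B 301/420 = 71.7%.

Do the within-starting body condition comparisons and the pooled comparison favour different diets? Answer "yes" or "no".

yes

Within each starting body condition level (good condition 97.1% vs 76.9%; poor condition 44.4% vs 29.8%), Diet A has the higher rate every time. Pooled: 50.3% vs 71.7% — Diet B has the higher rate overall. The two comparisons disagree.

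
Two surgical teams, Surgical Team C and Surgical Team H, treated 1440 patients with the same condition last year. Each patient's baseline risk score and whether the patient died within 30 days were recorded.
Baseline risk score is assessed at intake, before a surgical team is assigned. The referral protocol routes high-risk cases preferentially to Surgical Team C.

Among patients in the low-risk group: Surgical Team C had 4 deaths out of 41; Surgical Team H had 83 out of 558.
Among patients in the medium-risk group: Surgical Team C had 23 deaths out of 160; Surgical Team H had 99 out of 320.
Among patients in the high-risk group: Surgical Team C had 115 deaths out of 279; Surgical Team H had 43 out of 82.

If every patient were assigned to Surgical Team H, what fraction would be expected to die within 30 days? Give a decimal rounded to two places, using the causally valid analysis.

The imbalance in baseline risk score arose from how patients were allocated, not from anything the surgical team did; and baseline risk score independently affects the outcome. The pooled gap is confounded — condition on baseline risk score.
Standardising Surgical Team H to the population baseline risk score mix: 0.416·83/558 + 0.333·99/320 + 0.251·43/82 = 0.296.

0.30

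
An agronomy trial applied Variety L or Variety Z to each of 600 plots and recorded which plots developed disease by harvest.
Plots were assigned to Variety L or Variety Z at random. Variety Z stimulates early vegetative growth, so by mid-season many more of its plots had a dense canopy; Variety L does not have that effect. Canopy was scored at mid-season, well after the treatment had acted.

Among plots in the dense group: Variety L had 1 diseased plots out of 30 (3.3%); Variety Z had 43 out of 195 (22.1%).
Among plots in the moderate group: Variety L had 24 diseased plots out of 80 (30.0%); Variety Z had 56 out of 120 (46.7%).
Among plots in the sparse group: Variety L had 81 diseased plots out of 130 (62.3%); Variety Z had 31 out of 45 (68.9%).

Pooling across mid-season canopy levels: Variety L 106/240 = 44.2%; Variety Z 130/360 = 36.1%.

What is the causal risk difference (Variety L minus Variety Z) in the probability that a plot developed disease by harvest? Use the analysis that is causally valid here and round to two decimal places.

Within every mid-season canopy level Variety L has the lower rate, yet pooled Variety Z does — Simpson's reversal.
Mid-season canopy here is a post-treatment variable shaped by the variety; conditioning on it would introduce bias rather than remove it. The overall comparison is the causal one.
The causal difference is the pooled difference: 0.442 − 0.361 = +0.081.

+0.08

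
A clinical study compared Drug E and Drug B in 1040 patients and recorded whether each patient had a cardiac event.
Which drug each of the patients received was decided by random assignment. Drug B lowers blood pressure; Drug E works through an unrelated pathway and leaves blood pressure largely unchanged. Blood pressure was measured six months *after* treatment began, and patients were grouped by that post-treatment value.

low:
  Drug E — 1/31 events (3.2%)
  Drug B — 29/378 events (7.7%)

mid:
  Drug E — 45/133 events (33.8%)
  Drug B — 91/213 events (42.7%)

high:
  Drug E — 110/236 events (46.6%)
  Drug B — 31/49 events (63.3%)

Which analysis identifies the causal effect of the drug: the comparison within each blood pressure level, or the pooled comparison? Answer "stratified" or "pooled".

The blood pressure-specific comparison favours Drug E throughout, but the pooled figures favour Drug B. The question is whether to condition on blood pressure.
Because the drug influences blood pressure, blood pressure is a post-treatment mediator, not a confounder. Stratifying on it would bias the estimate; the causal effect is the crude pooled difference.
Pooled: Drug E 39.0% vs Drug B 23.6%; Drug B is lower overall.

pooled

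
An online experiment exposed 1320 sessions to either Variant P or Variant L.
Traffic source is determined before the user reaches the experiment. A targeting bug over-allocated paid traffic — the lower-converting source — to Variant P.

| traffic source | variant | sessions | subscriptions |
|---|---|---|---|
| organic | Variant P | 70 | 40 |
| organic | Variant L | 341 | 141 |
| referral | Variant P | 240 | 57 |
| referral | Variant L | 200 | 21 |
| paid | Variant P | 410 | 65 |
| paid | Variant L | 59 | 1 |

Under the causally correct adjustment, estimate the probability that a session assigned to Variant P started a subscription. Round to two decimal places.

The stratified and pooled comparisons disagree (Variant P wins within each traffic source; Variant L wins overall), so the answer turns on the causal role of traffic source.
Traffic source is set before the variant has any effect — it is not caused by the variant — and it independently drives the outcome. That makes it a confounder, so the causal comparison is within traffic source levels.
Standardising Variant P to the population traffic source mix: 0.311·40/70 + 0.333·57/240 + 0.355·65/410 = 0.313.

0.31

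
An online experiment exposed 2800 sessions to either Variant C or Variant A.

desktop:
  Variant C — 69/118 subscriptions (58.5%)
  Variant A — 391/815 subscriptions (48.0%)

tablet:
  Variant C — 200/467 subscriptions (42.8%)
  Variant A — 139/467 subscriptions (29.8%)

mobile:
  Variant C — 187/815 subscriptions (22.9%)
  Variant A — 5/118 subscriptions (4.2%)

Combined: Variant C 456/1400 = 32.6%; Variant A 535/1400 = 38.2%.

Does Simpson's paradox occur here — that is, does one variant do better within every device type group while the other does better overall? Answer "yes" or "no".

Within each device type level (desktop 58.5% vs 48.0%; tablet 42.8% vs 29.8%; mobile 22.9% vs 4.2%), Variant C has the higher rate every time. Pooled: 32.6% vs 38.2% — Variant A has the higher rate overall. The two comparisons disagree.

yes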